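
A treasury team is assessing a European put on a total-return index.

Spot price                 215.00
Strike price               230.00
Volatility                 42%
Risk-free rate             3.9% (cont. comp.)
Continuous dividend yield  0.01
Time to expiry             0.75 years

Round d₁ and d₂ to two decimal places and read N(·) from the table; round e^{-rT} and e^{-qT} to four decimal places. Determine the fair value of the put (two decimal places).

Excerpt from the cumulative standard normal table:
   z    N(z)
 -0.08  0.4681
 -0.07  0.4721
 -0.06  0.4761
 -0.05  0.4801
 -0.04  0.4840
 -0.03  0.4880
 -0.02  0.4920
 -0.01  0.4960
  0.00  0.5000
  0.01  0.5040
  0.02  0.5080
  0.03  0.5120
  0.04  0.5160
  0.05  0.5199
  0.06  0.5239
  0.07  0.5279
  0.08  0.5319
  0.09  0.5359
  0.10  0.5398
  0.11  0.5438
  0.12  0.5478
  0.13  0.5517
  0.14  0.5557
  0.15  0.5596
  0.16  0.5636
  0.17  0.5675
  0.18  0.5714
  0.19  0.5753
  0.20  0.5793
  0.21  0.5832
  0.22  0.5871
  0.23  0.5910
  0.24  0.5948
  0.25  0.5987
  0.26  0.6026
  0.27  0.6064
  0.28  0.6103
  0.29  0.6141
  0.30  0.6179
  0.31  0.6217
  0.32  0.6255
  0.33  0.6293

37.28

σ√T = 0.42·√0.75 = 0.3637
d₁ = [ln(215/230) + (0.039 − 0.01 + 0.42²/2)·0.75] / 0.3637 = [-0.0674 + 0.0879] / 0.3637 = 0.0562 ≈ 0.06
d₂ = d₁ − σ√T = 0.0562 − 0.3637 = -0.3075 ≈ -0.31
exp(−qT) = exp(−0.01·0.75) = 0.9925;  exp(−rT) = exp(−0.039·0.75) = 0.9712
P = 230·0.9712·N(0.31) − 215·0.9925·N(-0.06) = 230·0.9712·0.6217 − 215·0.9925·0.4761 = 138.8729 − 101.5938 = 37.2791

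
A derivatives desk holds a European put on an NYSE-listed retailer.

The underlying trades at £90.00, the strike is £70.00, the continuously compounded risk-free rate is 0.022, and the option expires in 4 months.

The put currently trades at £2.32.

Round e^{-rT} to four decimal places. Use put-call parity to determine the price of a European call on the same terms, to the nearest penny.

£22.83

e^(−rT) = e^(−0.022·0.3333) = 0.9927
Put-call parity: C − P = S − K·e^(−rT) = 90 − 70·0.9927 = 90 − 69.4890 = 20.5110
C = P + (C − P) = 2.32 + (20.5110) = 22.8310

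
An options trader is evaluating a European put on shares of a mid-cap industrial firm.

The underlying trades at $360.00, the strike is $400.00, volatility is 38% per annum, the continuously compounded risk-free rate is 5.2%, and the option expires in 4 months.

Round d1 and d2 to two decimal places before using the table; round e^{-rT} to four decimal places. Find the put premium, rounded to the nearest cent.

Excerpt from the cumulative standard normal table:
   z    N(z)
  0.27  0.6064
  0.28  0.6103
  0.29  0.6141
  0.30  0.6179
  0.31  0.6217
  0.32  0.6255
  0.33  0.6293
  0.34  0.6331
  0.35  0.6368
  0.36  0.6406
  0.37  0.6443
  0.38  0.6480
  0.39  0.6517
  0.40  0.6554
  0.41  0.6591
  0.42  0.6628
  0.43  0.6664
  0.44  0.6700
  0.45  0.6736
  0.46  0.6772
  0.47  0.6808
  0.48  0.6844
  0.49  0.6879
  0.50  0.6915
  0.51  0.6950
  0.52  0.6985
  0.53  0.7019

σ√T = 0.38·√0.3333 = 0.2194
d₁ = [ln(360/400) + (0.052 + 0.38²/2)·0.3333] / 0.2194 = [-0.1054 + 0.0414] / 0.2194 = -0.2915 ⇒ -0.29
d₂ = d₁ − σ√T = -0.2915 − 0.2194 = -0.5109 ⇒ -0.51
exp(−rT) = exp(−0.052·0.3333) = 0.9828
P = 400·0.9828·N(0.51) − 360·N(0.29) = 400·0.9828·0.6950 − 360·0.6141 = 273.2184 − 221.0760 = 52.1424

$52.14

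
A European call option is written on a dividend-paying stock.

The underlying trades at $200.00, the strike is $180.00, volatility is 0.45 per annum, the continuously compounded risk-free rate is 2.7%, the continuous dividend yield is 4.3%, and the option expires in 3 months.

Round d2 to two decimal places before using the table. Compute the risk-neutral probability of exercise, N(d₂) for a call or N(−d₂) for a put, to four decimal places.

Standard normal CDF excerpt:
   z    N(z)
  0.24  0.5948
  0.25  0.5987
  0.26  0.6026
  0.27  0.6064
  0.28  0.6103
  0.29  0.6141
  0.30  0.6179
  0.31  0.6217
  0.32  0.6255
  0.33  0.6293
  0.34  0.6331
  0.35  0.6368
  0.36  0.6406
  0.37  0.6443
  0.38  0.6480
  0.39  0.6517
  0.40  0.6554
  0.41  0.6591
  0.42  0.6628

σ√T = 0.45 × 0.5000 = 0.2250
d₁ = [ln(200/180) + (0.027 − 0.043 + ½·0.45²)·0.25] / (σ√T) = (0.1054 + 0.0213) / 0.2250 = 0.5630 which rounds to 0.56
d₂ = 0.5630 − 0.2250 = 0.3380 which rounds to 0.34
Pr(exercise) under Q = N(d₂) = 0.6331

0.6331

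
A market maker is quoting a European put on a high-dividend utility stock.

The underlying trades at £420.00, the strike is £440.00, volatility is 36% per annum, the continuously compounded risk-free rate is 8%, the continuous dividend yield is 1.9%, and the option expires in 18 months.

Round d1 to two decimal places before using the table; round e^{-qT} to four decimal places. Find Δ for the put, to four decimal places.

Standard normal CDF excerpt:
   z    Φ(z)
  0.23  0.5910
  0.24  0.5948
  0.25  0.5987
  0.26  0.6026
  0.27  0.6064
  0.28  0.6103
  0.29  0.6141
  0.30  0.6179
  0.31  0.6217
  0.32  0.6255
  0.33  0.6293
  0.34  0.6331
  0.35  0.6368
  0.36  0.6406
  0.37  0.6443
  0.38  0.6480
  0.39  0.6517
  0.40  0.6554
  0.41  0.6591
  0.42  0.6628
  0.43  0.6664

-0.3640

T = 1.5;  σ√T = 0.4409
d₁ = [ln(420/440) + (0.08 − 0.019 + ½·0.36²)·1.5] / (σ√T) = (-0.0465 + 0.1887) / 0.4409 = 0.3225 ≈ 0.32
N(d₁) = N(0.32) = 0.6255
Δ_put = e^(−qT)·(N(d₁) − 1) = 0.9719·(0.6255 − 1) = -0.3640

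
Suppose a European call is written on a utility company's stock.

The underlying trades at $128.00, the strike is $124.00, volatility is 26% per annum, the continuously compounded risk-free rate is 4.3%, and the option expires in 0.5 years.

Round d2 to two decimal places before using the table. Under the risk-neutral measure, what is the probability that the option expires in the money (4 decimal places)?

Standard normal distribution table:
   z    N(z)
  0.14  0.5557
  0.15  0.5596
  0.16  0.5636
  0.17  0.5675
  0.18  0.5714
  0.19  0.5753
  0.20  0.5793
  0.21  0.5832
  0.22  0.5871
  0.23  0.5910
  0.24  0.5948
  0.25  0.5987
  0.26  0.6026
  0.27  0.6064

σ√T = 0.26·√0.5 = 0.1838
d₁ = [ln(128/124) + (0.043 + 0.26²/2)·0.5] / 0.1838 = [0.0317 + 0.0384] / 0.1838 = 0.3816 ≈ 0.38
d₂ = d₁ − σ√T = 0.3816 − 0.1838 = 0.1977 ≈ 0.20
Risk-neutral Pr[S_T > K] = N(d₂) = N(0.20) = 0.5793

0.5793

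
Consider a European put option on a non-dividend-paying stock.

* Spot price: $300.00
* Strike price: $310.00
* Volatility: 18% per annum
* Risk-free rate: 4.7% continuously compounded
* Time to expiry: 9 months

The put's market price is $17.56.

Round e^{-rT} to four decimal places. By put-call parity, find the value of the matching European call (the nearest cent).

$18.29

exp(−rT) = exp(−0.047·0.75) = 0.9654
Put-call parity: C − P = S − K·e^(−rT) = 300 − 310·0.9654 = 300 − 299.2740 = 0.7260
C = P + (C − P) = 17.56 + (0.7260) = 18.2860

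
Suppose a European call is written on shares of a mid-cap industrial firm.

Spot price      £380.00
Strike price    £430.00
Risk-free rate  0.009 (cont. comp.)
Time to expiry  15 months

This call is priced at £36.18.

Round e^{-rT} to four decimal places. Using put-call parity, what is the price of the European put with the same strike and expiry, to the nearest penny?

£81.36

e^(−rT) = e^(−0.009·1.25) = 0.9888
Put-call parity: C − P = S − K·e^(−rT) = 380 − 430·0.9888 = 380 − 425.1840 = -45.1840
P = C − (C − P) = 36.18 − (-45.1840) = 81.3640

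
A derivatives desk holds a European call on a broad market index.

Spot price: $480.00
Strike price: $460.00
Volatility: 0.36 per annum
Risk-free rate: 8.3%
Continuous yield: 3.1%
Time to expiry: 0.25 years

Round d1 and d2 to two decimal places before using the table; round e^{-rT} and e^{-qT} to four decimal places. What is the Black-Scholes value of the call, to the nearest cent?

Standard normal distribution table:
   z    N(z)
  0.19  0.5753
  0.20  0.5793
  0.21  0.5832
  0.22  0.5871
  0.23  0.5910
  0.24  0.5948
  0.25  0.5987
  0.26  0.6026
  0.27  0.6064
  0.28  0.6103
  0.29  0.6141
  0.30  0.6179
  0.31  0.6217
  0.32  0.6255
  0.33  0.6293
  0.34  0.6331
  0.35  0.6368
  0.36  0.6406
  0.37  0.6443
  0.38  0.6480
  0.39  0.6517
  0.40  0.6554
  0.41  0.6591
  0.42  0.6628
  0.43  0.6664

$47.64

T = 0.25;  σ√T = 0.1800
ln(S/K) + (r − q + σ²/2)T = ln(480/460) + (0.083 − 0.031 + 0.36²/2)·0.25 = 0.0426 + 0.0292 = 0.0718
d₁ = 0.0718 / 0.1800 = 0.3987 → 0.40
d₂ = d₁ − σ√T = 0.3987 − 0.1800 = 0.2187 → 0.22
e^(−qT) = e^(−0.031·0.25) = 0.9923;  e^(−rT) = e^(−0.083·0.25) = 0.9795
N(d₁) = N(0.40) = 0.6554;  N(d₂) = N(0.22) = 0.5871
C = 480·0.9923·0.6554 − 460·0.9795·0.5871 = 312.1696 − 264.5296 = 47.6400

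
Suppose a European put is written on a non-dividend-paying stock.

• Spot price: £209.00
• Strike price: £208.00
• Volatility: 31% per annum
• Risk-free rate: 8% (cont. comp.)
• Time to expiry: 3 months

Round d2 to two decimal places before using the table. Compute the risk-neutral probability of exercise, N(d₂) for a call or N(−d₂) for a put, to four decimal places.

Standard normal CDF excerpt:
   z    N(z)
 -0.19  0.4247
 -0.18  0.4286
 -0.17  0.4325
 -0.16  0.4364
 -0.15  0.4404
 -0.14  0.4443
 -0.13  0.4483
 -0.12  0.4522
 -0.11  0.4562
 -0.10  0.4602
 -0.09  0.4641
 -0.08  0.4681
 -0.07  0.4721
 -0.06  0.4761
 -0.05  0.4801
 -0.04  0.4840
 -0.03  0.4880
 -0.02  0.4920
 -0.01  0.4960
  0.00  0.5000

σ√T = 0.31 × 0.5000 = 0.1550
ln(S/K) + (r + σ²/2)T = ln(209/208) + (0.08 + 0.31²/2)·0.25 = 0.0048 + 0.0320 = 0.0368
d₁ = 0.0368 / 0.1550 = 0.2375 ≈ 0.24
d₂ = d₁ − σ√T = 0.2375 − 0.1550 = 0.0825 ≈ 0.08
Risk-neutral Pr[S_T < K] = N(−d₂) = N(-0.08) = 0.4681

0.4681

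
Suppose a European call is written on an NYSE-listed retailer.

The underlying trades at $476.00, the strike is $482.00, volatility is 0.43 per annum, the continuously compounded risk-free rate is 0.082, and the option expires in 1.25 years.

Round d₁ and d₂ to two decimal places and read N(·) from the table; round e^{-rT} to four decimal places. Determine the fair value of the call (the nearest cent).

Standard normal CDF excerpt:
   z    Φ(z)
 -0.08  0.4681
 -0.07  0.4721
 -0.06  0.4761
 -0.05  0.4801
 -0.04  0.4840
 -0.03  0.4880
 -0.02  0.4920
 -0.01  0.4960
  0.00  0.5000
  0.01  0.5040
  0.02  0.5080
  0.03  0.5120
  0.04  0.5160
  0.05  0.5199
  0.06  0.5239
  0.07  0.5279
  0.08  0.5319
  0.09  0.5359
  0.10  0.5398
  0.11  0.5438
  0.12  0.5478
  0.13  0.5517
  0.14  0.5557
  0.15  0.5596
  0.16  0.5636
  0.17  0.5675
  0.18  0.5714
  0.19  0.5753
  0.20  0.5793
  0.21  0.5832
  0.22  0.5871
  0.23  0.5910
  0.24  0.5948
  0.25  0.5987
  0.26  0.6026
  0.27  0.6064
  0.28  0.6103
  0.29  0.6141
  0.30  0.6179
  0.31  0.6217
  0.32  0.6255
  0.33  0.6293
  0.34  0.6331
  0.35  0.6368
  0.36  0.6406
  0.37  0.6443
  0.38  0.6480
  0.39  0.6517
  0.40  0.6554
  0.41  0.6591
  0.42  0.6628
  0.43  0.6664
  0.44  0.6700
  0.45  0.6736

$108.34

T = 1.25;  σ√T = 0.4808
d₁ = [ln(476/482) + (0.082 + 0.43²/2)·1.25] / 0.4808 = [-0.0125 + 0.2181] / 0.4808 = 0.4275 which rounds to 0.43
d₂ = d₁ − σ√T = 0.4275 − 0.4808 = -0.0532 which rounds to -0.05
e^(−rT) = e^(−0.082·1.25) = 0.9026
N(d₁) = N(0.43) = 0.6664;  N(d₂) = N(-0.05) = 0.4801
C = 476·0.6664 − 482·0.9026·0.4801 = 317.2064 − 208.8690 = 108.3374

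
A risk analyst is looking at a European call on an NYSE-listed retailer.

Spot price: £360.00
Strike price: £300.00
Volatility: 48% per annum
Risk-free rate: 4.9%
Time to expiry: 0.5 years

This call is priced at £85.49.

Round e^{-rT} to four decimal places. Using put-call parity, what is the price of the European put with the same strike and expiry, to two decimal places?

exp(−rT) = exp(−0.049·0.5) = 0.9758
Put-call parity: C − P = S − K·e^(−rT) = 360 − 300·0.9758 = 360 − 292.7400 = 67.2600
P = C − (C − P) = 85.49 − (67.2600) = 18.2300

£18.23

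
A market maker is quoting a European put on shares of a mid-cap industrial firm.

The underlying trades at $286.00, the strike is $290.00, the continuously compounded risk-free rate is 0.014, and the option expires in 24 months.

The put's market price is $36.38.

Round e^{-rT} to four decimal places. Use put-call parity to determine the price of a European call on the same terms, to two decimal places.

$40.38

e^(−rT) = e^(−0.014·2) = 0.9724
Put-call parity: C − P = S − K·e^(−rT) = 286 − 290·0.9724 = 286 − 281.9960 = 4.0040
C = P + (C − P) = 36.38 + (4.0040) = 40.3840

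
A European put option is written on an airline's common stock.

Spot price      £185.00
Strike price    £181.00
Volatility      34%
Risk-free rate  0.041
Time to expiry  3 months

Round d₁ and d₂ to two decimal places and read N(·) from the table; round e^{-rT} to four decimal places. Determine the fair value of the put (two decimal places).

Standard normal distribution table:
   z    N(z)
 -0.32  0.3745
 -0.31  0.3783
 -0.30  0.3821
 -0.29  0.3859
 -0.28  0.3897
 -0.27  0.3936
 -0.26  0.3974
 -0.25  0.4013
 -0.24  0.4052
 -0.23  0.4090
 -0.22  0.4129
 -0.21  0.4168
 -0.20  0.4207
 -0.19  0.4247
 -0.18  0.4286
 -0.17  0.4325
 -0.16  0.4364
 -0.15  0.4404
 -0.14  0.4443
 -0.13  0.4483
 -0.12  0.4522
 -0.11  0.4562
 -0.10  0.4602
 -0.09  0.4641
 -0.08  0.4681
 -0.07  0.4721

£9.63

T = 0.25;  σ√T = 0.1700
d₁ = [ln(185/181) + (0.041 + 0.34²/2)·0.25] / 0.1700 = [0.0219 + 0.0247] / 0.1700 = 0.2739 ⇒ 0.27
d₂ = d₁ − σ√T = 0.2739 − 0.1700 = 0.1039 ⇒ 0.10
exp(−rT) = exp(−0.041·0.25) = 0.9898
P = 181·0.9898·N(-0.10) − 185·N(-0.27) = 181·0.9898·0.4602 − 185·0.3936 = 82.4466 − 72.8160 = 9.6306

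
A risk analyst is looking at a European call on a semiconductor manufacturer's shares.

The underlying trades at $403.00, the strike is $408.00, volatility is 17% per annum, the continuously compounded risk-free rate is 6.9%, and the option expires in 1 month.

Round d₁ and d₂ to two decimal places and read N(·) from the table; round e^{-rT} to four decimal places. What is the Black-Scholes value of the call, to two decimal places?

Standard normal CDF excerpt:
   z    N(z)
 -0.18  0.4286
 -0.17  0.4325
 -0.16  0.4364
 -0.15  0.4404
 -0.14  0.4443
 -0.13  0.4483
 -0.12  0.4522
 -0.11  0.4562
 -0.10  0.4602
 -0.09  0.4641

$6.81

σ√T = 0.17·√0.08333 = 0.0491
d₁ = [ln(403/408) + (0.069 + 0.17²/2)·0.08333] / 0.0491 = [-0.0123 + 0.0070] / 0.0491 = -0.1096 ⇒ -0.11
d₂ = d₁ − σ√T = -0.1096 − 0.0491 = -0.1586 ⇒ -0.16
exp(−rT) = exp(−0.069·0.08333) = 0.9943
C = 403·N(-0.11) − 408·0.9943·N(-0.16) = 403·0.4562 − 408·0.9943·0.4364 = 183.8486 − 177.0363 = 6.8123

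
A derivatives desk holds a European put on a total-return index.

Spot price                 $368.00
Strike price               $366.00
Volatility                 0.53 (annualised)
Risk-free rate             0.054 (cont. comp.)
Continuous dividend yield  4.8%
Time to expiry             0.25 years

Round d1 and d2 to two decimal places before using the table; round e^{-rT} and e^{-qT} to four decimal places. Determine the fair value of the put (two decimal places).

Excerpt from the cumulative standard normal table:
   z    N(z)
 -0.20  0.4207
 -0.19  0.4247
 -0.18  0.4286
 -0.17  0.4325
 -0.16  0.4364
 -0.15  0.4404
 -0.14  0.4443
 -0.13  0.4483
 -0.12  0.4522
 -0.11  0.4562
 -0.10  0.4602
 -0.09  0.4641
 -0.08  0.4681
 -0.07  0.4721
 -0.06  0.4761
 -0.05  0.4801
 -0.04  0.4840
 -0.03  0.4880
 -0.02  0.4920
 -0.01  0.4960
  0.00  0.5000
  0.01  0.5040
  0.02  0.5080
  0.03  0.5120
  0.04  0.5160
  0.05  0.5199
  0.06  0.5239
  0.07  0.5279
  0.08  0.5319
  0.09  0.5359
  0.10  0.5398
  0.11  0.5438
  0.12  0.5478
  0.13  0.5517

$37.68

T = 0.25;  σ√T = 0.2650
d₁ = [ln(368/366) + (0.054 − 0.048 + 0.53²/2)·0.25] / 0.2650 = [0.0054 + 0.0366] / 0.2650 = 0.1587 which rounds to 0.16
d₂ = d₁ − σ√T = 0.1587 − 0.2650 = -0.1063 which rounds to -0.11
exp(−qT) = exp(−0.048·0.25) = 0.9881;  exp(−rT) = exp(−0.054·0.25) = 0.9866
P = 366·0.9866·N(0.11) − 368·0.9881·N(-0.16) = 366·0.9866·0.5438 − 368·0.9881·0.4364 = 196.3638 − 158.6841 = 37.6797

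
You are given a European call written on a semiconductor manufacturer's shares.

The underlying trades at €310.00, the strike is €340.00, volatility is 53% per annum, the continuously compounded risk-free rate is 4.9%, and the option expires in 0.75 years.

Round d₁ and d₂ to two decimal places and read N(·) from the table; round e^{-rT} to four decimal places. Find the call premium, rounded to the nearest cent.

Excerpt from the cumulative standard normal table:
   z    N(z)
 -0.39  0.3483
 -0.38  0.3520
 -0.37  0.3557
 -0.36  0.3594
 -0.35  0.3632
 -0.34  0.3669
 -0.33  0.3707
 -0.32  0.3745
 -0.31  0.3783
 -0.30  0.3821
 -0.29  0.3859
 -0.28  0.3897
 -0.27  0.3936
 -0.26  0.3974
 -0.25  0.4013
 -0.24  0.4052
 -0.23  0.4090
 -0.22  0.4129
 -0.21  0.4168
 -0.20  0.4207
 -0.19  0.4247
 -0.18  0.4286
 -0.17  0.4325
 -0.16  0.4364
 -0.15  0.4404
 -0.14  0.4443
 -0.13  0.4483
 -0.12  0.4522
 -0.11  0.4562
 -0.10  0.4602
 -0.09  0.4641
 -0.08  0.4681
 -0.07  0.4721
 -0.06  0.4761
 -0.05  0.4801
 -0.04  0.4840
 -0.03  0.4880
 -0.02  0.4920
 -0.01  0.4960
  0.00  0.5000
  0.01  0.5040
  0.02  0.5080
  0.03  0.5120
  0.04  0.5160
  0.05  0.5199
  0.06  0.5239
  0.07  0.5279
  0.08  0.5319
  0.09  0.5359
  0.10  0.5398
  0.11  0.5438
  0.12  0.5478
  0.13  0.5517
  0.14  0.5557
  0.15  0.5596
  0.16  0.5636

σ√T = 0.53·√0.75 = 0.4590
d₁ = [ln(310/340) + (0.049 + 0.53²/2)·0.75] / 0.4590 = [-0.0924 + 0.1421] / 0.4590 = 0.1083 → 0.11
d₂ = d₁ − σ√T = 0.1083 − 0.4590 = -0.3507 → -0.35
exp(−rT) = exp(−0.049·0.75) = 0.9639
N(d₁) = N(0.11) = 0.5438;  N(d₂) = N(-0.35) = 0.3632
C = 310·0.5438 − 340·0.9639·0.3632 = 168.5780 − 119.0301 = 49.5479

€49.55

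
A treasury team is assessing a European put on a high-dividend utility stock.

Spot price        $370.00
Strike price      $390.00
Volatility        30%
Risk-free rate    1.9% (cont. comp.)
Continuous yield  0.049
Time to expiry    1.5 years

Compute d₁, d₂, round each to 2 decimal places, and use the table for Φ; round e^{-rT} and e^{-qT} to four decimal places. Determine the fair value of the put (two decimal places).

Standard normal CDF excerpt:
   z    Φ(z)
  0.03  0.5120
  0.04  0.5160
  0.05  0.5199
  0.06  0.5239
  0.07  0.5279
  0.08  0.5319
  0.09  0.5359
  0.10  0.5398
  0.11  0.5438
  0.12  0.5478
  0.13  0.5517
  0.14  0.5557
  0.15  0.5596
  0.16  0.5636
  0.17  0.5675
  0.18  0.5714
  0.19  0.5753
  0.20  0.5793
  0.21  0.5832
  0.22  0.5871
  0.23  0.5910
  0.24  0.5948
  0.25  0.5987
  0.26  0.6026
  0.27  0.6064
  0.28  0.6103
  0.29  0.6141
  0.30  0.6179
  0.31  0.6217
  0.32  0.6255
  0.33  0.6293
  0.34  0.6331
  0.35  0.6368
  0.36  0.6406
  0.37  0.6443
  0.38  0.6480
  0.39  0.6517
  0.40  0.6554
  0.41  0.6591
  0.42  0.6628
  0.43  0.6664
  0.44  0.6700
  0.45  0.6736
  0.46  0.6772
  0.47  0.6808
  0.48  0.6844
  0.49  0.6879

$72.47

σ√T = 0.3 × 1.2247 = 0.3674
ln(S/K) + (r − q + σ²/2)T = ln(370/390) + (0.019 − 0.049 + 0.3²/2)·1.5 = -0.0526 + 0.0225 = -0.0301
d₁ = -0.0301 / 0.3674 = -0.0820 ≈ -0.08
d₂ = d₁ − σ√T = -0.0820 − 0.3674 = -0.4495 ≈ -0.45
e^(−qT) = e^(−0.049·1.5) = 0.9291;  e^(−rT) = e^(−0.019·1.5) = 0.9719
N(−d₂) = N(0.45) = 0.6736;  N(−d₁) = N(0.08) = 0.5319
P = 390·0.9719·0.6736 − 370·0.9291·0.5319 = 255.3220 − 182.8497 = 72.4724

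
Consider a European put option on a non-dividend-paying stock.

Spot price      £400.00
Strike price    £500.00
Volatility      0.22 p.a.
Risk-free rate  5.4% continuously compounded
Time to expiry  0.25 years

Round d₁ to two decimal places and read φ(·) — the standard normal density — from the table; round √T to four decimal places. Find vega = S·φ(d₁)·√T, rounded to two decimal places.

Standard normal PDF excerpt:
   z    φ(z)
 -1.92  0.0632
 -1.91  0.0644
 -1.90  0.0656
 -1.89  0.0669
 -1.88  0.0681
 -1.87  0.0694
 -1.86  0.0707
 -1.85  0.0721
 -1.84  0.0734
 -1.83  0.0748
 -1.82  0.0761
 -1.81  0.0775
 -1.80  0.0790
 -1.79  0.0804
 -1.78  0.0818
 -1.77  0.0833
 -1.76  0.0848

14.42

T = 0.25;  σ√T = 0.1100
d₁ = [ln(400/500) + (0.054 + 0.22²/2)·0.25] / 0.1100 = [-0.2231 + 0.0195] / 0.1100 = -1.8509 ⇒ -1.85
√T = √0.25 = 0.5000
φ(d₁) = φ(-1.85) = 0.0721
vega = S·φ(d₁)·√T = 400·0.0721·0.5000 = 14.4200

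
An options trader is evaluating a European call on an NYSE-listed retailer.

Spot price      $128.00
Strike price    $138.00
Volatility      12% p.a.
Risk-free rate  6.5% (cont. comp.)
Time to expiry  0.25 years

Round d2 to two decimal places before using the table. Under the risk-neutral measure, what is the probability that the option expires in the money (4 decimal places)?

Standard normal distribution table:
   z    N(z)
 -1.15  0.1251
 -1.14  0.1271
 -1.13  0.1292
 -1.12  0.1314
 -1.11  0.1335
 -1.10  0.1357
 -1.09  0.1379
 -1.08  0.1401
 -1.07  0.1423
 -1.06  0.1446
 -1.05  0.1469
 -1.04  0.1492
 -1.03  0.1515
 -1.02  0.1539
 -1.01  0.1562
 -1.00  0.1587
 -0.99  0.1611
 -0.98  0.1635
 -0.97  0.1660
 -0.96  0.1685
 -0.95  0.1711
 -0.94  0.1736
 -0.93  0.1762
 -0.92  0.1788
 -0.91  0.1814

0.1562

σ√T = 0.12 × 0.5000 = 0.0600
ln(S/K) + (r + σ²/2)T = ln(128/138) + (0.065 + 0.12²/2)·0.25 = -0.0752 + 0.0181 = -0.0572
d₁ = -0.0572 / 0.0600 = -0.9529 which rounds to -0.95
d₂ = d₁ − σ√T = -0.9529 − 0.0600 = -1.0129 which rounds to -1.01
Pr(exercise) under Q = N(d₂) = 0.1562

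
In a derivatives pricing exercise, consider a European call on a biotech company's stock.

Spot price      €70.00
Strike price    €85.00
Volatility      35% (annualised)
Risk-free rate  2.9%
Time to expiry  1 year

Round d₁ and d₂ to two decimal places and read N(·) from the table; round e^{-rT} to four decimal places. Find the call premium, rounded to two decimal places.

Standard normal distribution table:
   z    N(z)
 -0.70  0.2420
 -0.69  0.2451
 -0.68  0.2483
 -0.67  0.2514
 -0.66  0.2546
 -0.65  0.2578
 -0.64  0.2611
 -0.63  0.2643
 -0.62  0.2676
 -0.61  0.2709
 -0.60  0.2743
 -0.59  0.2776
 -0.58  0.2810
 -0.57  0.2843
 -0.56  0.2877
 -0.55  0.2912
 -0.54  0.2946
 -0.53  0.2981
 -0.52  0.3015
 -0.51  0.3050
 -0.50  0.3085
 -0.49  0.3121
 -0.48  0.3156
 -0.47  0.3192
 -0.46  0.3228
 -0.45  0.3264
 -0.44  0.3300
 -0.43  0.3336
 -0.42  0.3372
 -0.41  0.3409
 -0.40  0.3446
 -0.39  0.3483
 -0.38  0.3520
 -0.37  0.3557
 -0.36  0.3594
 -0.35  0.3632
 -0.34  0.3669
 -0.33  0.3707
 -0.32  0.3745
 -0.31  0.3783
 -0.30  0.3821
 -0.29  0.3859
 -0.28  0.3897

€5.46

T = 1;  σ√T = 0.3500
d₁ = [ln(70/85) + (0.029 + 0.35²/2)·1] / 0.3500 = [-0.1942 + 0.0902] / 0.3500 = -0.2969 ⇒ -0.30
d₂ = d₁ − σ√T = -0.2969 − 0.3500 = -0.6469 ⇒ -0.65
e^(−rT) = e^(−0.029·1) = 0.9714
C = 70·N(-0.30) − 85·0.9714·N(-0.65) = 70·0.3821 − 85·0.9714·0.2578 = 26.7470 − 21.2863 = 5.4607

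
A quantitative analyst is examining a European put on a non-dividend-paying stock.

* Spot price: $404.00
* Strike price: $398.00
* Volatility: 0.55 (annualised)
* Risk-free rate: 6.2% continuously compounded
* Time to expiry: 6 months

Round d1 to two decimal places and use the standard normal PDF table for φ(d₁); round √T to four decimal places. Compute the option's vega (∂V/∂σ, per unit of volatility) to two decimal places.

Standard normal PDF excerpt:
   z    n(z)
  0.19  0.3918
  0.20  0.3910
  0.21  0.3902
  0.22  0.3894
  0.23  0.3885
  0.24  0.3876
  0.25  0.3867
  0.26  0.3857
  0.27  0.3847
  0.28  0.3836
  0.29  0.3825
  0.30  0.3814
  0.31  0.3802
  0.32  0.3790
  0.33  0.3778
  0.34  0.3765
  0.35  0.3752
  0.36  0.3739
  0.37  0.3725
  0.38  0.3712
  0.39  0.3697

T = 0.5;  σ√T = 0.3889
d₁ = [ln(404/398) + (0.062 + 0.55²/2)·0.5] / 0.3889 = [0.0150 + 0.1066] / 0.3889 = 0.3126 which rounds to 0.31
√T = √0.5 = 0.7071
φ(d₁) = φ(0.31) = 0.3802
vega = S·φ(d₁)·√T = 404·0.3802·0.7071 = 108.6111
(The call has the same vega.)

108.61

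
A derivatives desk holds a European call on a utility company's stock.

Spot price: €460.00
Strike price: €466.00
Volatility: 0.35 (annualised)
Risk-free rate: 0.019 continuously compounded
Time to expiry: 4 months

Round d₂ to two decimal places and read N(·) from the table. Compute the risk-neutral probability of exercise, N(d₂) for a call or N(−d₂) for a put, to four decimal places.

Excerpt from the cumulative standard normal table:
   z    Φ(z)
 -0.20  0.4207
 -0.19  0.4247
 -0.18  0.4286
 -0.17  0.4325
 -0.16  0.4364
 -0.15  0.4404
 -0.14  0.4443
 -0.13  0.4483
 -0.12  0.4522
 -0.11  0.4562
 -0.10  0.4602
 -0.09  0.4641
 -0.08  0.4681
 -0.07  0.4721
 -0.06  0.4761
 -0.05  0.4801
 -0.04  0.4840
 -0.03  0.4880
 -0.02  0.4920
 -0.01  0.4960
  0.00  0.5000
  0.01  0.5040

0.4483

σ√T = 0.35·√0.3333 = 0.2021
d₁ = [ln(460/466) + (0.019 + 0.35²/2)·0.3333] / 0.2021 = [-0.0130 + 0.0267] / 0.2021 = 0.0682 which rounds to 0.07
d₂ = d₁ − σ√T = 0.0682 − 0.2021 = -0.1338 which rounds to -0.13
Pr(exercise) under Q = N(d₂) = 0.4483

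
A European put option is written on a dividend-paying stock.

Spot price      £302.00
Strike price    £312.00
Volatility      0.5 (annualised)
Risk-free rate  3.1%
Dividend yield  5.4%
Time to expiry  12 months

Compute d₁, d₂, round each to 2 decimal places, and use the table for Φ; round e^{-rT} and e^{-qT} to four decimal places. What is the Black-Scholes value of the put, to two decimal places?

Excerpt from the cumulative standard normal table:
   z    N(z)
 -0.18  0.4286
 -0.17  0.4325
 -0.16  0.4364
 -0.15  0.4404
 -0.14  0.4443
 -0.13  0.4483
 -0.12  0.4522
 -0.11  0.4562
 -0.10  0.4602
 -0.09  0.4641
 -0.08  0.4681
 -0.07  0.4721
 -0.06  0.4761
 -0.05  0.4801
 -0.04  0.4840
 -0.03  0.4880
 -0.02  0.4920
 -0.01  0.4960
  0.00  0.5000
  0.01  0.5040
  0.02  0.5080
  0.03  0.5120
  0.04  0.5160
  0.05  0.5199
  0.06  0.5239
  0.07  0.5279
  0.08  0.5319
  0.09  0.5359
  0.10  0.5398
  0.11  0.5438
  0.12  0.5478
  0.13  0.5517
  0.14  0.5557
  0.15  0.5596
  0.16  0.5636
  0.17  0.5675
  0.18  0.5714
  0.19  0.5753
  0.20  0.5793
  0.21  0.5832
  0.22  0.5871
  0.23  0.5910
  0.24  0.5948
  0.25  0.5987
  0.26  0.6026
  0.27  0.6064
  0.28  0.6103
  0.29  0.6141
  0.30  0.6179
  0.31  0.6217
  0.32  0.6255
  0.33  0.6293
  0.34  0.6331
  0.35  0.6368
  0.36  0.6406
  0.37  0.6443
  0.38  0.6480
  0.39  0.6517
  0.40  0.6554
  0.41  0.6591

£66.65

σ√T = 0.5·√1 = 0.5000
ln(S/K) + (r − q + σ²/2)T = ln(302/312) + (0.031 − 0.054 + 0.5²/2)·1 = -0.0326 + 0.1020 = 0.0694
d₁ = 0.0694 / 0.5000 = 0.1388 ≈ 0.14
d₂ = d₁ − σ√T = 0.1388 − 0.5000 = -0.3612 ≈ -0.36
e^(−qT) = e^(−0.054·1) = 0.9474;  e^(−rT) = e^(−0.031·1) = 0.9695
P = 312·0.9695·N(0.36) − 302·0.9474·N(-0.14) = 312·0.9695·0.6406 − 302·0.9474·0.4443 = 193.7713 − 127.1208 = 66.6504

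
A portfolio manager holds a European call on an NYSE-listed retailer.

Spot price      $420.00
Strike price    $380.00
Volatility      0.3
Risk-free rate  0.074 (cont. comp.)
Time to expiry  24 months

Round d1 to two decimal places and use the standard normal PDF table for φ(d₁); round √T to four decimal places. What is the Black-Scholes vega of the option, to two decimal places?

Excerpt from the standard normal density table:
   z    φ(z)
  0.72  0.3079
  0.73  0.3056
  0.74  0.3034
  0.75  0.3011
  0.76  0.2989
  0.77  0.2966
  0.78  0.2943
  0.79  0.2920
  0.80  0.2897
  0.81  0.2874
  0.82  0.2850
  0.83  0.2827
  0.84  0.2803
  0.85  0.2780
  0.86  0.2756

172.07

σ√T = 0.3 × 1.4142 = 0.4243
d₁ = [ln(420/380) + (0.074 + 0.3²/2)·2] / 0.4243 = [0.1001 + 0.2380] / 0.4243 = 0.7969 ≈ 0.80
√T = √2 = 1.4142
φ(d₁) = φ(0.80) = 0.2897
vega = S·φ(d₁)·√T = 420·0.2897·1.4142 = 172.0714
(Vega is the same for a European call and put with the same parameters.)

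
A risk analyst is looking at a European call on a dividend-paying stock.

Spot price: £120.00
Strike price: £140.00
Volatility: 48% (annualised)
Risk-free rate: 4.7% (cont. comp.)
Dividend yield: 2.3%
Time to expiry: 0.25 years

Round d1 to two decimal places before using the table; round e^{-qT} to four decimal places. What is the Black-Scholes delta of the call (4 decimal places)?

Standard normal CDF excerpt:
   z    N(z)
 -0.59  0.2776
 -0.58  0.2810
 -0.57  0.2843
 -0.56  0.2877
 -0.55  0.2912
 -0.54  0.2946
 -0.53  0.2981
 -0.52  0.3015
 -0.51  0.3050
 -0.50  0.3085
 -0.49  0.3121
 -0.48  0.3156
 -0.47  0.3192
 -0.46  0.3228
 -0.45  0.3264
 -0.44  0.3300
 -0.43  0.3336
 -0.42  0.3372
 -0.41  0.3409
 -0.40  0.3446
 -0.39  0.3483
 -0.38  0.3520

T = 0.25;  σ√T = 0.2400
d₁ = [ln(120/140) + (0.047 − 0.023 + ½·0.48²)·0.25] / (σ√T) = (-0.1542 + 0.0348) / 0.2400 = -0.4973 which rounds to -0.50
N(d₁) = N(-0.50) = 0.3085
Δ_call = exp(−qT)·N(d₁) = 0.9943·0.3085 = 0.3067

0.3067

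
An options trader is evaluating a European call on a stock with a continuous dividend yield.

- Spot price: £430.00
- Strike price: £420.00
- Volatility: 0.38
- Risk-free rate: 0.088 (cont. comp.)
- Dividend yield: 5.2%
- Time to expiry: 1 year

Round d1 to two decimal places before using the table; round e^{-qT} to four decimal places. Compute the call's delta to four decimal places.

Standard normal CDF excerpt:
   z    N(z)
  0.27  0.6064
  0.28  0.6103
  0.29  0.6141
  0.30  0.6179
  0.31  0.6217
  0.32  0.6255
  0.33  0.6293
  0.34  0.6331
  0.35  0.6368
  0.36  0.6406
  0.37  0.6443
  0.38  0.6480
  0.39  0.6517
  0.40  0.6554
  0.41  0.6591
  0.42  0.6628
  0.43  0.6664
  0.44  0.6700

0.6045

σ√T = 0.38·√1 = 0.3800
d₁ = [ln(430/420) + (0.088 − 0.052 + ½·0.38²)·1] / (σ√T) = (0.0235 + 0.1082) / 0.3800 = 0.3467 which rounds to 0.35
N(d₁) = N(0.35) = 0.6368
Δ_call = e^(−qT)·N(d₁) = 0.9493·0.6368 = 0.6045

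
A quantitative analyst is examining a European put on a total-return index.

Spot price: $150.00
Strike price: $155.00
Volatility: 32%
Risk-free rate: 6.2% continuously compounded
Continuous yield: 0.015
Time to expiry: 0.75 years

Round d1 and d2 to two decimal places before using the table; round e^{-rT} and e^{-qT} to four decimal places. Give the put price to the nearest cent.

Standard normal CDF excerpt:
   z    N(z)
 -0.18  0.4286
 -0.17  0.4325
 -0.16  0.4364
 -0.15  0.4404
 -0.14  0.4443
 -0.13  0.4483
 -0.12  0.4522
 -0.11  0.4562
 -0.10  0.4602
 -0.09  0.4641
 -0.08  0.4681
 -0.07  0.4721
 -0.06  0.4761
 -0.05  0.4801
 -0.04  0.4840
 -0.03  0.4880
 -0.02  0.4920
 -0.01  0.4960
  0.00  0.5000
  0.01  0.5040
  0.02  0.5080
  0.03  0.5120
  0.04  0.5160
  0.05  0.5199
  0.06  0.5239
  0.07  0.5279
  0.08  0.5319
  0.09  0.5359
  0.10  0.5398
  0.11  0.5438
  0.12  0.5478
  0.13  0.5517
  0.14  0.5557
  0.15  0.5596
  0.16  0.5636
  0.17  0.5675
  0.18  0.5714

σ√T = 0.32 × 0.8660 = 0.2771
d₁ = [ln(150/155) + (0.062 − 0.015 + 0.32²/2)·0.75] / 0.2771 = [-0.0328 + 0.0737] / 0.2771 = 0.1474 ⇒ 0.15
d₂ = d₁ − σ√T = 0.1474 − 0.2771 = -0.1297 ⇒ -0.13
exp(−qT) = exp(−0.015·0.75) = 0.9888;  exp(−rT) = exp(−0.062·0.75) = 0.9546
P = 155·0.9546·N(0.13) − 150·0.9888·N(-0.15) = 155·0.9546·0.5517 − 150·0.9888·0.4404 = 81.6312 − 65.3201 = 16.3111

$16.31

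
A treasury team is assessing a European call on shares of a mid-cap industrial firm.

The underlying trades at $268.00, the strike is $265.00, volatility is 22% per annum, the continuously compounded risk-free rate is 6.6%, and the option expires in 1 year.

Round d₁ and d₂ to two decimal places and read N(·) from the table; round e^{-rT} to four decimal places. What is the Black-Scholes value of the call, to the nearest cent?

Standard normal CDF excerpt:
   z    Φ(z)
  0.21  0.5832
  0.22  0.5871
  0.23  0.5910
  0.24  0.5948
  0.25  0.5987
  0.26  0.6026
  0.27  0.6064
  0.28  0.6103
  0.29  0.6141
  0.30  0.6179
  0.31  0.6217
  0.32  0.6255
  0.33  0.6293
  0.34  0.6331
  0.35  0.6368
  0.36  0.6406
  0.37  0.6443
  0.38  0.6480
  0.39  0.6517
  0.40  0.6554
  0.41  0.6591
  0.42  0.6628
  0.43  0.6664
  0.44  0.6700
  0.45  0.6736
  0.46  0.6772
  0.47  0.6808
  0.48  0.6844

T = 1;  σ√T = 0.2200
ln(S/K) + (r + σ²/2)T = ln(268/265) + (0.066 + 0.22²/2)·1 = 0.0113 + 0.0902 = 0.1015
d₁ = 0.1015 / 0.2200 = 0.4612 ⇒ 0.46
d₂ = d₁ − σ√T = 0.4612 − 0.2200 = 0.2412 ⇒ 0.24
exp(−rT) = exp(−0.066·1) = 0.9361
N(d₁) = N(0.46) = 0.6772;  N(d₂) = N(0.24) = 0.5948
C = 268·0.6772 − 265·0.9361·0.5948 = 181.4896 − 147.5500 = 33.9396

$33.94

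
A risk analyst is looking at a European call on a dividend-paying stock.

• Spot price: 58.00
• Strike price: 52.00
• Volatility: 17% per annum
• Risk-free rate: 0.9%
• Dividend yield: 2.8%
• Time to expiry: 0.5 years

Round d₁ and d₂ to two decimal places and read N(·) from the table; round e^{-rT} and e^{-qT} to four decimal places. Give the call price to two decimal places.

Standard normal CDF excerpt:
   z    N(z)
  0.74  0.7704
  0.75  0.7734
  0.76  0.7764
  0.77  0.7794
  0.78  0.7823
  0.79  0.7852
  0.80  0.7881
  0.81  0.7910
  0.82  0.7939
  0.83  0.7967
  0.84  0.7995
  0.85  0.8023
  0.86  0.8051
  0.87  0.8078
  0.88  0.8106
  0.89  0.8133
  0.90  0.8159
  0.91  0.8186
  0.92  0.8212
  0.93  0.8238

6.17

σ√T = 0.17·√0.5 = 0.1202
ln(S/K) + (r − q + σ²/2)T = ln(58/52) + (0.009 − 0.028 + 0.17²/2)·0.5 = 0.1092 − 0.0023 = 0.1069
d₁ = 0.1069 / 0.1202 = 0.8895 which rounds to 0.89
d₂ = d₁ − σ√T = 0.8895 − 0.1202 = 0.7693 which rounds to 0.77
exp(−qT) = exp(−0.028·0.5) = 0.9861;  exp(−rT) = exp(−0.009·0.5) = 0.9955
N(d₁) = N(0.89) = 0.8133;  N(d₂) = N(0.77) = 0.7794
C = 58·0.9861·0.8133 − 52·0.9955·0.7794 = 46.5157 − 40.3464 = 6.1693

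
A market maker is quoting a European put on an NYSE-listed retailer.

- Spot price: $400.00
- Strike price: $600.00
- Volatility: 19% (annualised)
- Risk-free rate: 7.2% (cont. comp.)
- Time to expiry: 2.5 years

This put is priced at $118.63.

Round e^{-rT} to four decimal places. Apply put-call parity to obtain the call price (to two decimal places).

$17.45

e^(−rT) = e^(−0.072·2.5) = 0.8353
Put-call parity: C − P = S − K·e^(−rT) = 400 − 600·0.8353 = 400 − 501.1800 = -101.1800
C = P + (C − P) = 118.63 + (-101.1800) = 17.4500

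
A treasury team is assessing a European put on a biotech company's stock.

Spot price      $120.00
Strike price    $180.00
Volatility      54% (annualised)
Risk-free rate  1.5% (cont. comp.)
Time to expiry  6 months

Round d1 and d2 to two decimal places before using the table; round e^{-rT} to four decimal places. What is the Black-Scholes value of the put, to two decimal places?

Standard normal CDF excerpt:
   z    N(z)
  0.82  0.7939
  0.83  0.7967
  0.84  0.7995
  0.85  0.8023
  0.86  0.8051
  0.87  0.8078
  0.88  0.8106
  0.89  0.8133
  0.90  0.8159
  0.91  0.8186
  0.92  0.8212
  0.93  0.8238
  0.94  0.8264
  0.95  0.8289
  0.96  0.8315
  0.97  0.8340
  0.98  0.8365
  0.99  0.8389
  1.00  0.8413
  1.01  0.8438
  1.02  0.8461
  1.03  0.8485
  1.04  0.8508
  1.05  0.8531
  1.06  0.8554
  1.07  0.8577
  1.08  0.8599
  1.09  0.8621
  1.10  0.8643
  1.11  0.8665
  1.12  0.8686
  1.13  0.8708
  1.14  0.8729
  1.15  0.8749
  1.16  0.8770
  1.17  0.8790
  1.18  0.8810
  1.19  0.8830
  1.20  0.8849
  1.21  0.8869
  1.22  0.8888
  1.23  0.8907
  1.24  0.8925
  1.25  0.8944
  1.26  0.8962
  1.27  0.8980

$62.85

σ√T = 0.54 × 0.7071 = 0.3818
d₁ = [ln(120/180) + (0.015 + 0.54²/2)·0.5] / 0.3818 = [-0.4055 + 0.0804] / 0.3818 = -0.8513 which rounds to -0.85
d₂ = d₁ − σ√T = -0.8513 − 0.3818 = -1.2332 which rounds to -1.23
e^(−rT) = e^(−0.015·0.5) = 0.9925
P = 180·0.9925·N(1.23) − 120·N(0.85) = 180·0.9925·0.8907 − 120·0.8023 = 159.1236 − 96.2760 = 62.8476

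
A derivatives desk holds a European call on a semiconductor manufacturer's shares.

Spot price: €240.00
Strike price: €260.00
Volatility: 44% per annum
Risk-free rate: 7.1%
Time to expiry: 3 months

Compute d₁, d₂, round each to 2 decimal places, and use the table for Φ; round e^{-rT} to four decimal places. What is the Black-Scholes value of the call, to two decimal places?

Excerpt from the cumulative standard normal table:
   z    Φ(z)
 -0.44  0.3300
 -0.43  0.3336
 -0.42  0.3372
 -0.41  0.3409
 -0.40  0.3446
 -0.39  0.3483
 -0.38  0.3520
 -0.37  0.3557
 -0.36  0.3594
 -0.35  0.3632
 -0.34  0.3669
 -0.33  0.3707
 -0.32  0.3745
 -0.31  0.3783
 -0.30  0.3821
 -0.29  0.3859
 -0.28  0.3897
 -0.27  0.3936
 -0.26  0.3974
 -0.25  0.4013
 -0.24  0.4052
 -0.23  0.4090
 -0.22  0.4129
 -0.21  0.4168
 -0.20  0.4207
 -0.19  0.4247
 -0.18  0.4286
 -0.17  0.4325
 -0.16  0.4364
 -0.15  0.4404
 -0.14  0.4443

T = 0.25;  σ√T = 0.2200
d₁ = [ln(240/260) + (0.071 + 0.44²/2)·0.25] / 0.2200 = [-0.0800 + 0.0420] / 0.2200 = -0.1731 ⇒ -0.17
d₂ = d₁ − σ√T = -0.1731 − 0.2200 = -0.3931 ⇒ -0.39
exp(−rT) = exp(−0.071·0.25) = 0.9824
C = 240·N(-0.17) − 260·0.9824·N(-0.39) = 240·0.4325 − 260·0.9824·0.3483 = 103.8000 − 88.9642 = 14.8358

€14.84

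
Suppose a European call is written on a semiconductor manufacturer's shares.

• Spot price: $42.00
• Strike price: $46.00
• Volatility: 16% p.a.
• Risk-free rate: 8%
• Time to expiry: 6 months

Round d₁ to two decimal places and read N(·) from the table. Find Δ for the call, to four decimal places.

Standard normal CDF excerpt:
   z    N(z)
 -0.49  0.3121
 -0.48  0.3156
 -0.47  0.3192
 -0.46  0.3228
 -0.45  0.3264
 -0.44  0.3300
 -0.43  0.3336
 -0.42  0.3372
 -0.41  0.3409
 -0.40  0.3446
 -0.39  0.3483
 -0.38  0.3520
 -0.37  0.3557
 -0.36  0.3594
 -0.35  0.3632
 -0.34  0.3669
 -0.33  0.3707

0.3483

T = 0.5;  σ√T = 0.1131
d₁ = [ln(42/46) + (0.08 + ½·0.16²)·0.5] / (σ√T) = (-0.0910 + 0.0464) / 0.1131 = -0.3940 ≈ -0.39
N(d₁) = N(-0.39) = 0.3483
Δ_call = N(d₁) = 0.3483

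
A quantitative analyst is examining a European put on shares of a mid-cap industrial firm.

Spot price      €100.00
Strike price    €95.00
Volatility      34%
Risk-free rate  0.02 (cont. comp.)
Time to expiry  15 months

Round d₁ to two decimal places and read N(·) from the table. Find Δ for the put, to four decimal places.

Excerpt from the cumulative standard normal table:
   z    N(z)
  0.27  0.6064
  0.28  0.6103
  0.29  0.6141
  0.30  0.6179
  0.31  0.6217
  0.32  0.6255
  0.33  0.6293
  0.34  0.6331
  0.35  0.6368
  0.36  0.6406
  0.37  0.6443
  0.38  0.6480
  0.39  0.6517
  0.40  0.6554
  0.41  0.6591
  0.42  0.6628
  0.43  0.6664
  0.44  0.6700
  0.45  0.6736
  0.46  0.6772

σ√T = 0.34·√1.25 = 0.3801
ln(S/K) + (r + σ²/2)T = ln(100/95) + (0.02 + 0.34²/2)·1.25 = 0.0513 + 0.0973 = 0.1485
d₁ = 0.1485 / 0.3801 = 0.3908 ≈ 0.39
N(d₁) = N(0.39) = 0.6517
Δ_put = N(d₁) − 1 = 0.6517 − 1 = -0.3483

-0.3483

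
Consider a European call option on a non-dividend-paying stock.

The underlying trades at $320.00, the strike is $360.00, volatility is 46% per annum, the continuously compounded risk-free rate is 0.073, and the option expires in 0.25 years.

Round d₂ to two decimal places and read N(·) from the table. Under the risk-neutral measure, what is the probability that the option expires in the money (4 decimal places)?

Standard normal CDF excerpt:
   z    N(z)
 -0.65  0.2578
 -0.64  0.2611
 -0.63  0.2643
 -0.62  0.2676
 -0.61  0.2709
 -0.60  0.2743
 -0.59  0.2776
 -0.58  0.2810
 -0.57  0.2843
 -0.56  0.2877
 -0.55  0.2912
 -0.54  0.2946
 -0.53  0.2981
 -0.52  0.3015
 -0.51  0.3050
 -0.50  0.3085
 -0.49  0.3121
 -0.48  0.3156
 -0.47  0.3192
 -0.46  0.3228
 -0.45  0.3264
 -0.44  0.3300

0.2912

σ√T = 0.46 × 0.5000 = 0.2300
d₁ = [ln(320/360) + (0.073 + 0.46²/2)·0.25] / 0.2300 = [-0.1178 + 0.0447] / 0.2300 = -0.3178 ≈ -0.32
d₂ = d₁ − σ√T = -0.3178 − 0.2300 = -0.5478 ≈ -0.55
Risk-neutral Pr[S_T > K] = N(d₂) = N(-0.55) = 0.2912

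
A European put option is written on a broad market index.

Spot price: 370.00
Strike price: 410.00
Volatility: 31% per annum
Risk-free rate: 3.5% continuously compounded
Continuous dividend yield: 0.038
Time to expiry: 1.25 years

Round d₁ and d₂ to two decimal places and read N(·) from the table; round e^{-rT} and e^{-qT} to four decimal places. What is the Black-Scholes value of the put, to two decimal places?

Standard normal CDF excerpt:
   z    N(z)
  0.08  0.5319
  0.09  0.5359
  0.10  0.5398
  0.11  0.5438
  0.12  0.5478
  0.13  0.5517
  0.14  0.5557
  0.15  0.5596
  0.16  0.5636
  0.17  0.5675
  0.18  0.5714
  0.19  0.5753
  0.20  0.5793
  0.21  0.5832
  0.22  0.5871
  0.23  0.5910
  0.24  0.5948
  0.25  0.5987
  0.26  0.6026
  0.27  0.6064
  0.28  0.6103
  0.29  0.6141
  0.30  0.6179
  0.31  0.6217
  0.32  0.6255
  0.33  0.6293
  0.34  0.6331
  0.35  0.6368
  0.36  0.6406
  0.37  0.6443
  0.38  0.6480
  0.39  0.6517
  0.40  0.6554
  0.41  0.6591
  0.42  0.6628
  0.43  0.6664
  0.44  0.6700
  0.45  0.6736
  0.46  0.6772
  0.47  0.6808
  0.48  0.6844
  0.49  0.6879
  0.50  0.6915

σ√T = 0.31·√1.25 = 0.3466
d₁ = [ln(370/410) + (0.035 − 0.038 + 0.31²/2)·1.25] / 0.3466 = [-0.1027 + 0.0563] / 0.3466 = -0.1337 → -0.13
d₂ = d₁ − σ√T = -0.1337 − 0.3466 = -0.4803 → -0.48
exp(−qT) = exp(−0.038·1.25) = 0.9536;  exp(−rT) = exp(−0.035·1.25) = 0.9572
N(−d₂) = N(0.48) = 0.6844;  N(−d₁) = N(0.13) = 0.5517
P = 410·0.9572·0.6844 − 370·0.9536·0.5517 = 268.5941 − 194.6574 = 73.9367

73.94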